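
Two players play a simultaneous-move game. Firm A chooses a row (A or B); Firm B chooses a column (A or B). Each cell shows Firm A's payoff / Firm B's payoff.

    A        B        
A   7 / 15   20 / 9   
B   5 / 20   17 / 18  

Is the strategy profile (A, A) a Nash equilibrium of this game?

Yes

Holding Firm B at A: Firm A gets 7 from A, versus 5 from B. No profitable deviation for Firm A.
Holding Firm A at A: Firm B gets 15 from A, versus 9 from B. No profitable deviation for Firm B either.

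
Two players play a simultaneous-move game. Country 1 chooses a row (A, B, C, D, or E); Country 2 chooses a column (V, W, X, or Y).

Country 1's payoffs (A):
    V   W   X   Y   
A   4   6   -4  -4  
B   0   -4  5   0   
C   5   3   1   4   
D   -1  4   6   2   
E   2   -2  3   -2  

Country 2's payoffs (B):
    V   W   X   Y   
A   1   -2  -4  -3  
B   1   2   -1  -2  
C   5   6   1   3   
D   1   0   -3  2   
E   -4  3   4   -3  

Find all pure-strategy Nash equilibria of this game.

There is no pure-strategy Nash equilibrium

Check mutual best responses: a cell is a NE iff neither player can gain by unilaterally deviating.
Country 1's best responses — vs V: C (payoff 5); vs W: A (payoff 6); vs X: D (payoff 6); vs Y: C (payoff 4).
Country 2's best responses — vs A: V (payoff 1); vs B: W (payoff 2); vs C: W (payoff 6); vs D: Y (payoff 2); vs E: X (payoff 4).
No cell has both players best-responding. For instance, Country 1's best reply to X is D, but against D Country 2 prefers Y over X.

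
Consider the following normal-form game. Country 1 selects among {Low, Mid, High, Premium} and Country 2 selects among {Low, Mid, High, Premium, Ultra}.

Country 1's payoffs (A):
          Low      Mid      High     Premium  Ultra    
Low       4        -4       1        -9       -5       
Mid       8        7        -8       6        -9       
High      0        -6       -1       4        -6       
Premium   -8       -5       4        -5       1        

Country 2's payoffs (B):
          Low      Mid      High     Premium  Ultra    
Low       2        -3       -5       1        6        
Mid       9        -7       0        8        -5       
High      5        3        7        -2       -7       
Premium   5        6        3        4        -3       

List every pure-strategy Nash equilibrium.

(Mid, Low)

Check mutual best responses: a cell is a NE iff neither player can gain by unilaterally deviating.
Country 1's best responses — vs Low: Mid (payoff 8); vs Mid: Mid (payoff 7); vs High: Premium (payoff 4); vs Premium: Mid (payoff 6); vs Ultra: Premium (payoff 1).
Country 2's best responses — vs Low: Ultra (payoff 6); vs Mid: Low (payoff 9); vs High: High (payoff 7); vs Premium: Mid (payoff 6).
The only mutual best response is (Mid, Low); neither player gains by switching there.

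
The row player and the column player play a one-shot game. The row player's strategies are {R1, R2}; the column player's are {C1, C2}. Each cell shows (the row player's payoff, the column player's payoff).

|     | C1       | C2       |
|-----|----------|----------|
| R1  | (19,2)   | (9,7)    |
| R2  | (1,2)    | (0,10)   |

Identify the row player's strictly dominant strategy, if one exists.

A strategy is strictly dominant if it gives the row player a strictly higher payoff than every other strategy, against every choice by the opponent.
R1 strictly dominates: vs C1: 19 > 1; vs C2: 9 > 0.

R1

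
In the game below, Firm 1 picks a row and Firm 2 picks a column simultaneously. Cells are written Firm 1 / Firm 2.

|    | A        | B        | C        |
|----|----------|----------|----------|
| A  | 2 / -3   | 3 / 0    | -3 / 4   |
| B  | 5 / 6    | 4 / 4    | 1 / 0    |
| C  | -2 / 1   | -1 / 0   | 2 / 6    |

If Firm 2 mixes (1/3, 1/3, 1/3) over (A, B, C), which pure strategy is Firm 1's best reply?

Firm 1's best reply maximizes expected payoff against the mix.
A: (1/3)·2 + (1/3)·3 + (1/3)·(-3) = 2/3
B: (1/3)·5 + (1/3)·4 + (1/3)·1 = 10/3
C: (1/3)·(-2) + (1/3)·(-1) + (1/3)·2 = -1/3
Highest expected payoff is 10/3, from B.

B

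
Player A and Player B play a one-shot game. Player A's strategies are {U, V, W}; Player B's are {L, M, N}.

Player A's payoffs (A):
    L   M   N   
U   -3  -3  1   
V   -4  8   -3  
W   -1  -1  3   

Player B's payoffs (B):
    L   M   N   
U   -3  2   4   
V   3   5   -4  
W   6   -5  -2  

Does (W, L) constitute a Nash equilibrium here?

Holding Player B at L: Player A gets -1 from W, versus -3 from U, -4 from V. No profitable deviation for Player A.
Holding Player A at W: Player B gets 6 from L, versus -5 from M, -2 from N. No profitable deviation for Player B either.

Yes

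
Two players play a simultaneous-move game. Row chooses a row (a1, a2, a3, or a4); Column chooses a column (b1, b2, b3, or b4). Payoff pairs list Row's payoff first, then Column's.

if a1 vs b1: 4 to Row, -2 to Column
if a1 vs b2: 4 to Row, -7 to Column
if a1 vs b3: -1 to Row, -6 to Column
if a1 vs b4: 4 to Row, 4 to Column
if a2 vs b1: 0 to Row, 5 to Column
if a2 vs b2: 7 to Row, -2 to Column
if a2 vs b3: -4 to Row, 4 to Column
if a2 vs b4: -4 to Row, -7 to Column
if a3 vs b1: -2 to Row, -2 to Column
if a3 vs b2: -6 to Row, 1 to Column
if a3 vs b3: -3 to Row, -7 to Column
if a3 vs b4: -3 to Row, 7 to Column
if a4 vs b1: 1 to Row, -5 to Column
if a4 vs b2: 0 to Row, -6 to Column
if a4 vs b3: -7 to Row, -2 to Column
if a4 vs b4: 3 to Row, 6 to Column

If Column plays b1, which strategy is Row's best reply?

a1

With Column fixed at b1, Row's payoffs are: a1 → 4, a2 → 0, a3 → -2, a4 → 1.
The maximum is 4, achieved by a1.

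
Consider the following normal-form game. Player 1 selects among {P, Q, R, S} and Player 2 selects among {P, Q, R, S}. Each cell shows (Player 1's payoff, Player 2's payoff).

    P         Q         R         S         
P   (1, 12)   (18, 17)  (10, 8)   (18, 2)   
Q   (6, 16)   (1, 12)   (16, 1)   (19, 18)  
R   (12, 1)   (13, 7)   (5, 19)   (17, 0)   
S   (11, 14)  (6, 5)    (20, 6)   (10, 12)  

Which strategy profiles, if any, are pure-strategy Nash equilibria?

(P, Q) and (Q, S)

A profile is a Nash equilibrium when each player is best-responding to the other.
Player 1's best responses — vs P: R (payoff 12); vs Q: P (payoff 18); vs R: S (payoff 20); vs S: Q (payoff 19).
Player 2's best responses — vs P: Q (payoff 17); vs Q: S (payoff 18); vs R: R (payoff 19); vs S: P (payoff 14).
Mutual best responses occur at (P, Q) and (Q, S); at each, neither player gains by switching.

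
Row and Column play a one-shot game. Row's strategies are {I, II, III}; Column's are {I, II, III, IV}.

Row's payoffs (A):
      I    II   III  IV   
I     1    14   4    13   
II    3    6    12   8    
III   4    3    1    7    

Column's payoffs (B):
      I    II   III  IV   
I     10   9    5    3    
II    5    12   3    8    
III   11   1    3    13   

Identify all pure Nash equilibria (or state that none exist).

There is no pure-strategy Nash equilibrium

A profile is a Nash equilibrium when each player is best-responding to the other.
Row's best responses — vs I: III (payoff 4); vs II: I (payoff 14); vs III: II (payoff 12); vs IV: I (payoff 13).
Column's best responses — vs I: I (payoff 10); vs II: II (payoff 12); vs III: IV (payoff 13).
No cell has both players best-responding. For instance, Row's best reply to II is I, but against I Column prefers I over II.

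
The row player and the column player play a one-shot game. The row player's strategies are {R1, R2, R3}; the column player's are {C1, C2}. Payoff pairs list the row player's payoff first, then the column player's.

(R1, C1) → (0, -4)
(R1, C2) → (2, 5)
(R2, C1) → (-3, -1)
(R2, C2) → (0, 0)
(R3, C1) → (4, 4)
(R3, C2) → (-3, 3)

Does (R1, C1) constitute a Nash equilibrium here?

No

Holding the column player at C1: the row player gets 0 from R1 but could get 4 by switching to R3. The row player has a profitable deviation.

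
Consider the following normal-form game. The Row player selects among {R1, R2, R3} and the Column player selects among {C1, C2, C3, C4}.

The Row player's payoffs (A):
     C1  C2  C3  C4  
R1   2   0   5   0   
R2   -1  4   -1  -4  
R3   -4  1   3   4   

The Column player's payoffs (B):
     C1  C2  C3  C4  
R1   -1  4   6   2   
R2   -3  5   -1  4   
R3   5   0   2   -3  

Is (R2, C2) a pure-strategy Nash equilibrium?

Holding the Column player at C2: the Row player gets 4 from R2, versus 0 from R1, 1 from R3. No profitable deviation for the Row player.
Holding the Row player at R2: the Column player gets 5 from C2, versus -3 from C1, -1 from C3, 4 from C4. No profitable deviation for the Column player either.

Yes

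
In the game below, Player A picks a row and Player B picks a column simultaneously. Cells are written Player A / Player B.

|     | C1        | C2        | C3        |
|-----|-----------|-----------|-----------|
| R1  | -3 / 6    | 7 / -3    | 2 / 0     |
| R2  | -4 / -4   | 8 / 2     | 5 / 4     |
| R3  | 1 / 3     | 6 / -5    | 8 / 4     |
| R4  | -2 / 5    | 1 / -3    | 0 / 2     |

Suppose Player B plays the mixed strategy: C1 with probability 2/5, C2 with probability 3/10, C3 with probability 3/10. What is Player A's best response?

R3

Player A's best reply maximizes expected payoff against the mix.
R1: (2/5)·(-3) + (3/10)·7 + (3/10)·2 = 3/2
R2: (2/5)·(-4) + (3/10)·8 + (3/10)·5 = 23/10
R3: (2/5)·1 + (3/10)·6 + (3/10)·8 = 23/5
R4: (2/5)·(-2) + (3/10)·1 + (3/10)·0 = -1/2
Highest expected payoff is 23/5, from R3.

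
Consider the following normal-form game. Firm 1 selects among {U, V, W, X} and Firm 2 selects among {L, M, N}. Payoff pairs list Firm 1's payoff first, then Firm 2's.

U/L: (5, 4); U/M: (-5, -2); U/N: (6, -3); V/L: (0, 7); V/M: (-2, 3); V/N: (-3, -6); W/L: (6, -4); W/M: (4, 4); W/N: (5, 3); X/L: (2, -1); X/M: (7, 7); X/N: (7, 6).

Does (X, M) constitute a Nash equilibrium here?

Yes

Holding Firm 2 at M: Firm 1 gets 7 from X, versus -5 from U, -2 from V, 4 from W. No profitable deviation for Firm 1.
Holding Firm 1 at X: Firm 2 gets 7 from M, versus -1 from L, 6 from N. No profitable deviation for Firm 2 either.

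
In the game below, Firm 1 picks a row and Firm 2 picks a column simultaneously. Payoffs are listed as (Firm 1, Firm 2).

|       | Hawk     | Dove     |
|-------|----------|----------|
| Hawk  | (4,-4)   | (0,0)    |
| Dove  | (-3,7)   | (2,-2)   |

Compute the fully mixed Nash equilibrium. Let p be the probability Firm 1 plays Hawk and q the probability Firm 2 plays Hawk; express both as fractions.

p = 9/13, q = 2/9

Each player's mixing probability is pinned down by making the *other* player indifferent.
Firm 2 indifferent between Hawk and Dove: p·(-4) + (1−p)·7 = p·0 + (1−p)·(-2) ⟹ 7 + (-11)p = (-2) + 2p ⟹ p = 9/13.
Firm 1 indifferent between Hawk and Dove: q·4 + (1−q)·0 = q·(-3) + (1−q)·2 ⟹ 0 + 4q = 2 + (-5)q ⟹ q = 2/9.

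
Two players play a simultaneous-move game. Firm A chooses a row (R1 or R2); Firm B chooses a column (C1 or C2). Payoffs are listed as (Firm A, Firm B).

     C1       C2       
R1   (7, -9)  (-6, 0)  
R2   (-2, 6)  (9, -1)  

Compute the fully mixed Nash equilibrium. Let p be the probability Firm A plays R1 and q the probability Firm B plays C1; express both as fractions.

Each player's mixing probability is pinned down by making the *other* player indifferent.
Firm B indifferent between C1 and C2: p·(-9) + (1−p)·6 = p·0 + (1−p)·(-1) ⟹ 6 + (-15)p = (-1) + 1p ⟹ p = 7/16.
Firm A indifferent between R1 and R2: q·7 + (1−q)·(-6) = q·(-2) + (1−q)·9 ⟹ (-6) + 13q = 9 + (-11)q ⟹ q = 5/8.

p = 7/16, q = 5/8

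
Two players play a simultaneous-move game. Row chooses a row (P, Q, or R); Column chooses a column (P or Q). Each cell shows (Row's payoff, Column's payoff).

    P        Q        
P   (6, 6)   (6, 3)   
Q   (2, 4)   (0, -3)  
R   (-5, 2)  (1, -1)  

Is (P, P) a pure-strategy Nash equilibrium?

Yes

Holding Column at P: Row gets 6 from P, versus 2 from Q, -5 from R. No profitable deviation for Row.
Holding Row at P: Column gets 6 from P, versus 3 from Q. No profitable deviation for Column either.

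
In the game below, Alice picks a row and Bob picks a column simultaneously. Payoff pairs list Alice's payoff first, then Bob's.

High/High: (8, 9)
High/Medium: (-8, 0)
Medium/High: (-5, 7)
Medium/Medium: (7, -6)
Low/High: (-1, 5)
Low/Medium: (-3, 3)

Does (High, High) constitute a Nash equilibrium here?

Holding Bob at High: Alice gets 8 from High, versus -5 from Medium, -1 from Low. No profitable deviation for Alice.
Holding Alice at High: Bob gets 9 from High, versus 0 from Medium. No profitable deviation for Bob either.

Yes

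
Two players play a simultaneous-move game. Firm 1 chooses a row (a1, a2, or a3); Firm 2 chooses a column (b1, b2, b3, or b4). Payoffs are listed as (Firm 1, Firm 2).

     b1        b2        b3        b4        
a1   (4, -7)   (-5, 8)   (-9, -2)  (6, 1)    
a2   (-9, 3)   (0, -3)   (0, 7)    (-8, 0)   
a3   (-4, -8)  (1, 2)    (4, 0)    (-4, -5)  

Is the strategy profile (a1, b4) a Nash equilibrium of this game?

No

Holding Firm 2 at b4: Firm 1 gets 6 from a1, versus -8 from a2, -4 from a3. No profitable deviation for Firm 1.
Holding Firm 1 at a1: Firm 2 gets 1 from b4 but could get 8 by switching to b2. Firm 2 has a profitable deviation.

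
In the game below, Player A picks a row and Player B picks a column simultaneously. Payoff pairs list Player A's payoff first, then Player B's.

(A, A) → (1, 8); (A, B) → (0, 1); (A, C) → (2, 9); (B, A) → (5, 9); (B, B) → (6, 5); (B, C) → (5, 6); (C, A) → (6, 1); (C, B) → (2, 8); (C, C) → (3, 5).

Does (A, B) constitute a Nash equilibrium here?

Holding Player B at B: Player A gets 0 from A but could get 6 by switching to B. Player A has a profitable deviation.

No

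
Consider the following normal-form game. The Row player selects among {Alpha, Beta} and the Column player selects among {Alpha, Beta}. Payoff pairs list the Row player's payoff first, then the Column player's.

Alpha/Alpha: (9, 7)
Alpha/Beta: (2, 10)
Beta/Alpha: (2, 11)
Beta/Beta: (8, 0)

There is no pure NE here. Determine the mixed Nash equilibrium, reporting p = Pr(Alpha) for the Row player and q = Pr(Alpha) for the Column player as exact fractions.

Each player's mixing probability is pinned down by making the *other* player indifferent.
The Column player indifferent between Alpha and Beta: p·7 + (1−p)·11 = p·10 + (1−p)·0 ⟹ 11 + (-4)p = 0 + 10p ⟹ p = 11/14.
The Row player indifferent between Alpha and Beta: q·9 + (1−q)·2 = q·2 + (1−q)·8 ⟹ 2 + 7q = 8 + (-6)q ⟹ q = 6/13.

p = 11/14, q = 6/13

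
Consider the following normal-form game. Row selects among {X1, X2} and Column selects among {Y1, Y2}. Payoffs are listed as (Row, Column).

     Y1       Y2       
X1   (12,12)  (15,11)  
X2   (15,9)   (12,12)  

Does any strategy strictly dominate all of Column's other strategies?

None

Check whether one of Column's strategies beats all alternatives regardless of what the opponent does.
Y1 is not dominant: against X2, Y2 gives 12 > 9.
Y2 is not dominant: against X1, Y1 gives 12 > 11.
No single strategy is best against every opponent action.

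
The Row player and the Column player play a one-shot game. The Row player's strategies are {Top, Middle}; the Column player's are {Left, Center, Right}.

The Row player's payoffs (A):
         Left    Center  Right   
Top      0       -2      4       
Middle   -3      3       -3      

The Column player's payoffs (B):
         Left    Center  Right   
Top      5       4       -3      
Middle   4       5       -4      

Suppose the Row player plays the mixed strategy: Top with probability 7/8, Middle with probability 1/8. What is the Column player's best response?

Compute the Column player's expected payoff from each pure strategy against the given mix.
Left: (7/8)·5 + (1/8)·4 = 39/8
Center: (7/8)·4 + (1/8)·5 = 33/8
Right: (7/8)·(-3) + (1/8)·(-4) = -25/8
Highest expected payoff is 39/8, from Left.

Left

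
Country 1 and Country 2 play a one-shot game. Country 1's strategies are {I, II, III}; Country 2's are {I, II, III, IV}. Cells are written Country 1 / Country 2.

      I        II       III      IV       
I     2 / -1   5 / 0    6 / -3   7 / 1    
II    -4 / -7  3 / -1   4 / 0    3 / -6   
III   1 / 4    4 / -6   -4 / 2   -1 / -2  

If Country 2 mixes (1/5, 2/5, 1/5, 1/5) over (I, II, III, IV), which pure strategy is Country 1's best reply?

I

Compute Country 1's expected payoff from each pure strategy against the given mix.
I: (1/5)·2 + (2/5)·5 + (1/5)·6 + (1/5)·7 = 5
II: (1/5)·(-4) + (2/5)·3 + (1/5)·4 + (1/5)·3 = 9/5
III: (1/5)·1 + (2/5)·4 + (1/5)·(-4) + (1/5)·(-1) = 4/5
Highest expected payoff is 5, from I.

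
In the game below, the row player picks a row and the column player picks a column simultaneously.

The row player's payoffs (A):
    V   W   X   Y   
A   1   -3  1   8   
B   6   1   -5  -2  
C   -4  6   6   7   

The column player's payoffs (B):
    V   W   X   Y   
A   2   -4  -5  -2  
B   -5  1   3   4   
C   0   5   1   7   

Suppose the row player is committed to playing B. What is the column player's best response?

Y

With the row player fixed at B, the column player's payoffs are: V → -5, W → 1, X → 3, Y → 4.
The maximum is 4, achieved by Y.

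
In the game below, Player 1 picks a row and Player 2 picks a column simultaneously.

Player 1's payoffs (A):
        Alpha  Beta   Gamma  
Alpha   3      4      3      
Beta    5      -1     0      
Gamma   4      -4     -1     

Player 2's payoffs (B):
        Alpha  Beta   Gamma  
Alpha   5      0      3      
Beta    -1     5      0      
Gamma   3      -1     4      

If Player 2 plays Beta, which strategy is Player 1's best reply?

With Player 2 fixed at Beta, Player 1's payoffs are: Alpha → 4, Beta → -1, Gamma → -4.
The maximum is 4, achieved by Alpha.

Alpha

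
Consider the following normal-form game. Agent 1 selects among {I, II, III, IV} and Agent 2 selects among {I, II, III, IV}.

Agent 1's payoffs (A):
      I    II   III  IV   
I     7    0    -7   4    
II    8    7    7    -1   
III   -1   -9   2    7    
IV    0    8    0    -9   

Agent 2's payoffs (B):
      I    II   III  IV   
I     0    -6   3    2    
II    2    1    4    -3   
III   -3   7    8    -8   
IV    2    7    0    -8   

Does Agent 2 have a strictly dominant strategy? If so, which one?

Check whether one of Agent 2's strategies beats all alternatives regardless of what the opponent does.
I is not dominant: against I, III gives 3 > 0.
II is not dominant: against I, I gives 0 > -6.
III is not dominant: against IV, I gives 2 > 0.
IV is not dominant: against I, III gives 3 > 2.
No single strategy is best against every opponent action.

No strictly dominant strategy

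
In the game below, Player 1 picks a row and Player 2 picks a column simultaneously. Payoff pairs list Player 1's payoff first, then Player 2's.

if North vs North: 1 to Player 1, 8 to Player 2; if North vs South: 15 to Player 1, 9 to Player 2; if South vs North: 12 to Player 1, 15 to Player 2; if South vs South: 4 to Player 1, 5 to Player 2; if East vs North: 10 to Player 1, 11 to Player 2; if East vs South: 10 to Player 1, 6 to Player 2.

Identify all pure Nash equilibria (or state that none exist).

(North, South) and (South, North)

A profile is a Nash equilibrium when each player is best-responding to the other.
Player 1's best responses — vs North: South (payoff 12); vs South: North (payoff 15).
Player 2's best responses — vs North: South (payoff 9); vs South: North (payoff 15); vs East: North (payoff 11).
Mutual best responses occur at (North, South) and (South, North); at each, neither player gains by switching.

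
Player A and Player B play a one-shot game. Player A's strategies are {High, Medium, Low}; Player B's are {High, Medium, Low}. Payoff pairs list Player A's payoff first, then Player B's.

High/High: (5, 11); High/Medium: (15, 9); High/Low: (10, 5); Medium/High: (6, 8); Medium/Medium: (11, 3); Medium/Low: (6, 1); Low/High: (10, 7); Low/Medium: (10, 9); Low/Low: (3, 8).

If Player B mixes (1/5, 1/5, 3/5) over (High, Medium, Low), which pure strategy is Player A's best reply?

High

Player A's best reply maximizes expected payoff against the mix.
High: (1/5)·5 + (1/5)·15 + (3/5)·10 = 10
Medium: (1/5)·6 + (1/5)·11 + (3/5)·6 = 7
Low: (1/5)·10 + (1/5)·10 + (3/5)·3 = 29/5
Highest expected payoff is 10, from High.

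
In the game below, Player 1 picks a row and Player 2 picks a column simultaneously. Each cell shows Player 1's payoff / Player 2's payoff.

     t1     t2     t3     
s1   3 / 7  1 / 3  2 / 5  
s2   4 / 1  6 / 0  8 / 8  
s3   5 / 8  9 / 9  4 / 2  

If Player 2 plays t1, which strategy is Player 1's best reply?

With Player 2 fixed at t1, Player 1's payoffs are: s1 → 3, s2 → 4, s3 → 5.
The maximum is 5, achieved by s3.

s3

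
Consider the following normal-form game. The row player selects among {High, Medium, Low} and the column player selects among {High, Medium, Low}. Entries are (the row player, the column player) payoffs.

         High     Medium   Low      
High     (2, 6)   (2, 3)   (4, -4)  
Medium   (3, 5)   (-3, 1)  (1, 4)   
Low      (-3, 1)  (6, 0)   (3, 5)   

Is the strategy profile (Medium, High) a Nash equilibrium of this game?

Holding the column player at High: the row player gets 3 from Medium, versus 2 from High, -3 from Low. No profitable deviation for the row player.
Holding the row player at Medium: the column player gets 5 from High, versus 1 from Medium, 4 from Low. No profitable deviation for the column player either.

Yes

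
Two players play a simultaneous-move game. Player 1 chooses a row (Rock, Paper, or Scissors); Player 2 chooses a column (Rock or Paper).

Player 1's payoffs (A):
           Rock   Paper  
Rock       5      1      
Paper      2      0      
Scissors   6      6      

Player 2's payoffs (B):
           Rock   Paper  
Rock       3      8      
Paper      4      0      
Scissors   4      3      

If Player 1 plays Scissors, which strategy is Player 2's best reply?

Rock

With Player 1 fixed at Scissors, Player 2's payoffs are: Rock → 4, Paper → 3.
The maximum is 4, achieved by Rock.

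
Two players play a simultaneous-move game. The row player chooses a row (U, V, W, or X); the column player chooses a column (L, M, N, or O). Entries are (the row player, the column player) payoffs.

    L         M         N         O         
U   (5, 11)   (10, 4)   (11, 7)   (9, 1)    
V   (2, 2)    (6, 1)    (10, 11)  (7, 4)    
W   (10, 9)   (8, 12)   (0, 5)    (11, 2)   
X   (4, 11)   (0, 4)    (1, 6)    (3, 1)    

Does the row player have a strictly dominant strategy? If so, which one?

Check whether one of the row player's strategies beats all alternatives regardless of what the opponent does.
U is not dominant: against L, W gives 10 > 5.
V is not dominant: against L, U gives 5 > 2.
W is not dominant: against M, U gives 10 > 8.
X is not dominant: against L, U gives 5 > 4.
No single strategy is best against every opponent action.

None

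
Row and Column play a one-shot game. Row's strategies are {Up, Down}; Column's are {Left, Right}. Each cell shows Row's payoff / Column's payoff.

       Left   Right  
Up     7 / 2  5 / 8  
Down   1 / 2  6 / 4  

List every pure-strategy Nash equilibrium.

(Down, Right)

Find each player's best response to every opponent strategy; NE are the intersections.
Row's best responses — vs Left: Up (payoff 7); vs Right: Down (payoff 6).
Column's best responses — vs Up: Right (payoff 8); vs Down: Right (payoff 4).
The only mutual best response is (Down, Right); neither player gains by switching there.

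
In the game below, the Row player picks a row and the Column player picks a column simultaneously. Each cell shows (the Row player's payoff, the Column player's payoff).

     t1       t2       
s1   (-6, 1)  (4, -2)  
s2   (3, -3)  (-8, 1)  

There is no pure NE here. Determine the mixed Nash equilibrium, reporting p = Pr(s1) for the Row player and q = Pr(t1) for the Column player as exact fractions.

p = 4/7, q = 4/7

In a mixed NE each player is indifferent between their pure strategies, so the opponent's mix sets the indifference.
The Column player indifferent between t1 and t2: p·1 + (1−p)·(-3) = p·(-2) + (1−p)·1 ⟹ (-3) + 4p = 1 + (-3)p ⟹ p = 4/7.
The Row player indifferent between s1 and s2: q·(-6) + (1−q)·4 = q·3 + (1−q)·(-8) ⟹ 4 + (-10)q = (-8) + 11q ⟹ q = 4/7.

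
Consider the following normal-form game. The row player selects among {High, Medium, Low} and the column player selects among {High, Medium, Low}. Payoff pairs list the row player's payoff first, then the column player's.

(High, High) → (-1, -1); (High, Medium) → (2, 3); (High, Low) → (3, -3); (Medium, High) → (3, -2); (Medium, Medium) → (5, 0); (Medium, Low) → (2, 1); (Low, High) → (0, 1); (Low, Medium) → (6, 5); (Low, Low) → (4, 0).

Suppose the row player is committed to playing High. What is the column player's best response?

With the row player fixed at High, the column player's payoffs are: High → -1, Medium → 3, Low → -3.
The maximum is 3, achieved by Medium.

Medium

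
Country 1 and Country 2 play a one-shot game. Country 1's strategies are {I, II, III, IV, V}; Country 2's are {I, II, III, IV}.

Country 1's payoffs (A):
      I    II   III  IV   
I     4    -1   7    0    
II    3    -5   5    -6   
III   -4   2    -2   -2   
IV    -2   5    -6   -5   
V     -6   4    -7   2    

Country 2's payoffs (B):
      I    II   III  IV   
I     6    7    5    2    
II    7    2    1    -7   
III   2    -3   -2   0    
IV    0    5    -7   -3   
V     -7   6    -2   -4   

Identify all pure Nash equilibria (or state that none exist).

(IV, II)

Find each player's best response to every opponent strategy; NE are the intersections.
Country 1's best responses — vs I: I (payoff 4); vs II: IV (payoff 5); vs III: I (payoff 7); vs IV: V (payoff 2).
Country 2's best responses — vs I: II (payoff 7); vs II: I (payoff 7); vs III: I (payoff 2); vs IV: II (payoff 5); vs V: II (payoff 6).
The only mutual best response is (IV, II); neither player gains by switching there.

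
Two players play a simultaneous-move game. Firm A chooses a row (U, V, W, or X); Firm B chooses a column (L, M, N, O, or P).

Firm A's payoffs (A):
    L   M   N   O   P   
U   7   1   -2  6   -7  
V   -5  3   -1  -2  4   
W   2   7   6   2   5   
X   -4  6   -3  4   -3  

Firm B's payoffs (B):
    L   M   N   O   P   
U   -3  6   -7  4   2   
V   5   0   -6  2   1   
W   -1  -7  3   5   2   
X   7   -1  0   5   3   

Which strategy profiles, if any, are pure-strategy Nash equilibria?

A profile is a Nash equilibrium when each player is best-responding to the other.
Firm A's best responses — vs L: U (payoff 7); vs M: W (payoff 7); vs N: W (payoff 6); vs O: U (payoff 6); vs P: W (payoff 5).
Firm B's best responses — vs U: M (payoff 6); vs V: L (payoff 5); vs W: O (payoff 5); vs X: L (payoff 7).
No cell has both players best-responding. For instance, Firm A's best reply to N is W, but against W Firm B prefers O over N.

There is no pure-strategy Nash equilibrium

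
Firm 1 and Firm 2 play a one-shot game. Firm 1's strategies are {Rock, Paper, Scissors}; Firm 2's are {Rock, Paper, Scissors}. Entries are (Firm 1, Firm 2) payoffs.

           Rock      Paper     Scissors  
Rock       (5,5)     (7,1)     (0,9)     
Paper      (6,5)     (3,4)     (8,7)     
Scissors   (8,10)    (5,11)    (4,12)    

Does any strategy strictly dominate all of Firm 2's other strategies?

A strategy is strictly dominant if it gives Firm 2 a strictly higher payoff than every other strategy, against every choice by the opponent.
Scissors strictly dominates: vs Rock: 9 > each of {5, 1}; vs Paper: 7 > each of {5, 4}; vs Scissors: 12 > each of {10, 11}.

Scissors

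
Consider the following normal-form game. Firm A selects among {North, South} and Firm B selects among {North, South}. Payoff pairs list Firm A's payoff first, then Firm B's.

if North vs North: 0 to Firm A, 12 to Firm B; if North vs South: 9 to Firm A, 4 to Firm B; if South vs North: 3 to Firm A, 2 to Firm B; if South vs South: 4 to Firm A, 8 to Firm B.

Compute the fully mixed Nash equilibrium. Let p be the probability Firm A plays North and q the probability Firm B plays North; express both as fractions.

Each player's mixing probability is pinned down by making the *other* player indifferent.
Firm B indifferent between North and South: p·12 + (1−p)·2 = p·4 + (1−p)·8 ⟹ 2 + 10p = 8 + (-4)p ⟹ p = 3/7.
Firm A indifferent between North and South: q·0 + (1−q)·9 = q·3 + (1−q)·4 ⟹ 9 + (-9)q = 4 + (-1)q ⟹ q = 5/8.

p = 3/7, q = 5/8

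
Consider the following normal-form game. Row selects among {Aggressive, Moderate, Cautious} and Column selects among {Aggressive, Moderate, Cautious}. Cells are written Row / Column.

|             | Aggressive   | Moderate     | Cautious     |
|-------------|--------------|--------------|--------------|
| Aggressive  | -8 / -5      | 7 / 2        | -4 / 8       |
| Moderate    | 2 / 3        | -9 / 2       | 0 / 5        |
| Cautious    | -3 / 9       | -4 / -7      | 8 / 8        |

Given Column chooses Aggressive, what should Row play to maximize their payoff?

With Column fixed at Aggressive, Row's payoffs are: Aggressive → -8, Moderate → 2, Cautious → -3.
The maximum is 2, achieved by Moderate.

Moderate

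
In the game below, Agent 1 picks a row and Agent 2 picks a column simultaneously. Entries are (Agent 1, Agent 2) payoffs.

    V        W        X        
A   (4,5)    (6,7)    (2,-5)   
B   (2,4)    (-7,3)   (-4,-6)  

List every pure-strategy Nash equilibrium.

Check mutual best responses: a cell is a NE iff neither player can gain by unilaterally deviating.
Agent 1's best responses — vs V: A (payoff 4); vs W: A (payoff 6); vs X: A (payoff 2).
Agent 2's best responses — vs A: W (payoff 7); vs B: V (payoff 4).
The only mutual best response is (A, W); neither player gains by switching there.

(A, W)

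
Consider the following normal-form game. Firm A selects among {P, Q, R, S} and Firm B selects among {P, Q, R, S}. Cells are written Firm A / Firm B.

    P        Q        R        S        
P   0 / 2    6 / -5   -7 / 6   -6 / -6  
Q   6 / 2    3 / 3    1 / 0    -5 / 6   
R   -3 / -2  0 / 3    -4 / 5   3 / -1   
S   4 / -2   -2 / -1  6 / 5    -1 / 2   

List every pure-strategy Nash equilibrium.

(S, R)

Find each player's best response to every opponent strategy; NE are the intersections.
Firm A's best responses — vs P: Q (payoff 6); vs Q: P (payoff 6); vs R: S (payoff 6); vs S: R (payoff 3).
Firm B's best responses — vs P: R (payoff 6); vs Q: S (payoff 6); vs R: R (payoff 5); vs S: R (payoff 5).
The only mutual best response is (S, R); neither player gains by switching there.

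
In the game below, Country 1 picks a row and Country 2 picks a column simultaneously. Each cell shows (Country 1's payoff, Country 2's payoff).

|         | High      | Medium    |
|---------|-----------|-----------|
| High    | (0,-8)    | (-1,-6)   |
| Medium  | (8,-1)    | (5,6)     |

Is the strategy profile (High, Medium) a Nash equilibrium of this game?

No

Holding Country 2 at Medium: Country 1 gets -1 from High but could get 5 by switching to Medium. Country 1 has a profitable deviation.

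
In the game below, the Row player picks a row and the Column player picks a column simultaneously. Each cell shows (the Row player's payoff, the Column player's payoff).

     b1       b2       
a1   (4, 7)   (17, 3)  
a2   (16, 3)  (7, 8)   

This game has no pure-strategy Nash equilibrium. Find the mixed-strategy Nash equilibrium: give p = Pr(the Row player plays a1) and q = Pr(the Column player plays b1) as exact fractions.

In a mixed NE each player is indifferent between their pure strategies, so the opponent's mix sets the indifference.
The Column player indifferent between b1 and b2: p·7 + (1−p)·3 = p·3 + (1−p)·8 ⟹ 3 + 4p = 8 + (-5)p ⟹ p = 5/9.
The Row player indifferent between a1 and a2: q·4 + (1−q)·17 = q·16 + (1−q)·7 ⟹ 17 + (-13)q = 7 + 9q ⟹ q = 5/11.

p = 5/9, q = 5/11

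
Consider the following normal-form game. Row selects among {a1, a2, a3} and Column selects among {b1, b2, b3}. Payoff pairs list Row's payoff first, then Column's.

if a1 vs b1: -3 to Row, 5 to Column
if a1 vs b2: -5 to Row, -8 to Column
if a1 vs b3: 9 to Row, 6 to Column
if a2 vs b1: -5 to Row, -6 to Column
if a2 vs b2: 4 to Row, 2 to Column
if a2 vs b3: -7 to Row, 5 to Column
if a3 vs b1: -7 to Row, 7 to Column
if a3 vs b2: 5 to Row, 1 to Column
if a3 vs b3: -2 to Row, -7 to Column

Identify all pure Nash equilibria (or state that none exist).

A profile is a Nash equilibrium when each player is best-responding to the other.
Row's best responses — vs b1: a1 (payoff -3); vs b2: a3 (payoff 5); vs b3: a1 (payoff 9).
Column's best responses — vs a1: b3 (payoff 6); vs a2: b3 (payoff 5); vs a3: b1 (payoff 7).
The only mutual best response is (a1, b3); neither player gains by switching there.

(a1, b3)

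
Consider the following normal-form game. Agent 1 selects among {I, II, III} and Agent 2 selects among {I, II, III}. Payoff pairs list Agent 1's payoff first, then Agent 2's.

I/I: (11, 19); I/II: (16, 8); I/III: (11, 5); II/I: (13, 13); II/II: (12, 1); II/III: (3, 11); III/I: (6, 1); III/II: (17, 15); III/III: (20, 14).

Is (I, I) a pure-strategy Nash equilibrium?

No

Holding Agent 2 at I: Agent 1 gets 11 from I but could get 13 by switching to II. Agent 1 has a profitable deviation.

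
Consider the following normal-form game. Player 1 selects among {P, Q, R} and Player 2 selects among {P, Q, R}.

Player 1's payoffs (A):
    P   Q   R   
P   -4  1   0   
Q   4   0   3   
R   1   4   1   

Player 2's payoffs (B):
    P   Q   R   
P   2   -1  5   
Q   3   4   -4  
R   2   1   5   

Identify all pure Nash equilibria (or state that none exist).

Find each player's best response to every opponent strategy; NE are the intersections.
Player 1's best responses — vs P: Q (payoff 4); vs Q: R (payoff 4); vs R: Q (payoff 3).
Player 2's best responses — vs P: R (payoff 5); vs Q: Q (payoff 4); vs R: R (payoff 5).
No cell has both players best-responding. For instance, Player 1's best reply to Q is R, but against R Player 2 prefers R over Q.

There is no pure-strategy Nash equilibrium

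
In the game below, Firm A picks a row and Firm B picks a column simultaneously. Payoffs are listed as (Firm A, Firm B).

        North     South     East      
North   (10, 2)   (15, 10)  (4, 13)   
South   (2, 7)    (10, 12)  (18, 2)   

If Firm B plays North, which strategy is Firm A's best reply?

With Firm B fixed at North, Firm A's payoffs are: North → 10, South → 2.
The maximum is 10, achieved by North.

North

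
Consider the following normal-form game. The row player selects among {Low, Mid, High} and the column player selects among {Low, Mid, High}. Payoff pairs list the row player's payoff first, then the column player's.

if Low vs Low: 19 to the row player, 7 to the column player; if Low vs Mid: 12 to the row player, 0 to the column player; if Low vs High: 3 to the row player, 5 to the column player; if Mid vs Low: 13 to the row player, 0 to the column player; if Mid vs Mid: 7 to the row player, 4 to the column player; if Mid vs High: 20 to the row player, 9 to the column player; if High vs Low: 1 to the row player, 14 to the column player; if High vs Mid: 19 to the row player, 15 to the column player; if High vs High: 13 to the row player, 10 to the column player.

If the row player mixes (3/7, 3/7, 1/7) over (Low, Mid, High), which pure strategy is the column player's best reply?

Compute the column player's expected payoff from each pure strategy against the given mix.
Low: (3/7)·7 + (3/7)·0 + (1/7)·14 = 5
Mid: (3/7)·0 + (3/7)·4 + (1/7)·15 = 27/7
High: (3/7)·5 + (3/7)·9 + (1/7)·10 = 52/7
Highest expected payoff is 52/7, from High.

High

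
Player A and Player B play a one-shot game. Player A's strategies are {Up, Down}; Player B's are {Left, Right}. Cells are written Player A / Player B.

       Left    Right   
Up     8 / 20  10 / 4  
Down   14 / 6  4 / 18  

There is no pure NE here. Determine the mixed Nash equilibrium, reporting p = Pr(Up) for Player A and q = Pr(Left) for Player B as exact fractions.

In a mixed NE each player is indifferent between their pure strategies, so the opponent's mix sets the indifference.
Player B indifferent between Left and Right: p·20 + (1−p)·6 = p·4 + (1−p)·18 ⟹ 6 + 14p = 18 + (-14)p ⟹ p = 3/7.
Player A indifferent between Up and Down: q·8 + (1−q)·10 = q·14 + (1−q)·4 ⟹ 10 + (-2)q = 4 + 10q ⟹ q = 1/2.

p = 3/7, q = 1/2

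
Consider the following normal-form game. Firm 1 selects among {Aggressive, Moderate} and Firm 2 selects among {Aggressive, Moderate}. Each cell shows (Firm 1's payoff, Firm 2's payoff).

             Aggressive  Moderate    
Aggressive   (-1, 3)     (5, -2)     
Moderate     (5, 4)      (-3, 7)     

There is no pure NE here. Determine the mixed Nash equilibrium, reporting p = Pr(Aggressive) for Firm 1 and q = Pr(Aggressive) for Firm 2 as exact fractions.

In a mixed NE each player is indifferent between their pure strategies, so the opponent's mix sets the indifference.
Firm 2 indifferent between Aggressive and Moderate: p·3 + (1−p)·4 = p·(-2) + (1−p)·7 ⟹ 4 + (-1)p = 7 + (-9)p ⟹ p = 3/8.
Firm 1 indifferent between Aggressive and Moderate: q·(-1) + (1−q)·5 = q·5 + (1−q)·(-3) ⟹ 5 + (-6)q = (-3) + 8q ⟹ q = 4/7.

p = 3/8, q = 4/7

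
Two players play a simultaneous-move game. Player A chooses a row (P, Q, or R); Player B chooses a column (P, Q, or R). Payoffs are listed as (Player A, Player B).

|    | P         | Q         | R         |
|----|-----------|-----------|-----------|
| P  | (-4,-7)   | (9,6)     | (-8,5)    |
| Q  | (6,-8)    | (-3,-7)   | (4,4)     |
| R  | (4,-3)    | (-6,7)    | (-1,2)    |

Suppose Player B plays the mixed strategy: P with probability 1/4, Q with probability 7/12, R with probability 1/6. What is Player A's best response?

Player A's best reply maximizes expected payoff against the mix.
P: (1/4)·(-4) + (7/12)·9 + (1/6)·(-8) = 35/12
Q: (1/4)·6 + (7/12)·(-3) + (1/6)·4 = 5/12
R: (1/4)·4 + (7/12)·(-6) + (1/6)·(-1) = -8/3
Highest expected payoff is 35/12, from P.

P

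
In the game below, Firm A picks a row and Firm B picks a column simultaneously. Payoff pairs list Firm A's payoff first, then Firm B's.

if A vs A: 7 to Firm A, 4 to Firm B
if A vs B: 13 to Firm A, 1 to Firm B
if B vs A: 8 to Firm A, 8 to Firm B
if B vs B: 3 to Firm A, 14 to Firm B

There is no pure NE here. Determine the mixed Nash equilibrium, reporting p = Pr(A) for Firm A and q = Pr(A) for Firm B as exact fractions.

p = 2/3, q = 10/11

Each player's mixing probability is pinned down by making the *other* player indifferent.
Firm B indifferent between A and B: p·4 + (1−p)·8 = p·1 + (1−p)·14 ⟹ 8 + (-4)p = 14 + (-13)p ⟹ p = 2/3.
Firm A indifferent between A and B: q·7 + (1−q)·13 = q·8 + (1−q)·3 ⟹ 13 + (-6)q = 3 + 5q ⟹ q = 10/11.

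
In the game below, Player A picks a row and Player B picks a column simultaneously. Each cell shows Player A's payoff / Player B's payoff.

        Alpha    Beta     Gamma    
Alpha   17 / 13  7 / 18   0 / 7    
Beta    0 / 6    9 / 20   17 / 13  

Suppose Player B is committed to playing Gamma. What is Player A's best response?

With Player B fixed at Gamma, Player A's payoffs are: Alpha → 0, Beta → 17.
The maximum is 17, achieved by Beta.

Beta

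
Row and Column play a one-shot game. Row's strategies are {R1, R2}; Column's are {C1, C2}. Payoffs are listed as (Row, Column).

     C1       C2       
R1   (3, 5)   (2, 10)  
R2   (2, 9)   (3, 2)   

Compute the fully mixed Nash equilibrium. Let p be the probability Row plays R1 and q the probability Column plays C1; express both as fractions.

p = 7/12, q = 1/2

In a mixed NE each player is indifferent between their pure strategies, so the opponent's mix sets the indifference.
Column indifferent between C1 and C2: p·5 + (1−p)·9 = p·10 + (1−p)·2 ⟹ 9 + (-4)p = 2 + 8p ⟹ p = 7/12.
Row indifferent between R1 and R2: q·3 + (1−q)·2 = q·2 + (1−q)·3 ⟹ 2 + 1q = 3 + (-1)q ⟹ q = 1/2.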